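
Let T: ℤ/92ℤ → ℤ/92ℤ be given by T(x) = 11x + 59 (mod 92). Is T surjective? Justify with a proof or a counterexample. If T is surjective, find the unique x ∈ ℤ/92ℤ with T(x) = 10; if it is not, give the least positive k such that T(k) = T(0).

29

Since gcd(11, 92) = 1, 11 is invertible modulo 92. Euclid's algorithm: 92 = 8·11 + 4, 11 = 2·4 + 3, 4 = 1·3 + 1; back-substituting gives 1 = 67·11 − 8·92, so 11⁻¹ ≡ 67 (mod 92).
For any y ∈ ℤ/92ℤ, x = 67(y − 59) mod 92 satisfies T(x) = 11·67(y − 59) + 59 ≡ y (since 11·67 ≡ 1 mod 92). So every y has a preimage.
Therefore T is surjective.
Since T is surjective, we compute T⁻¹(10): solve 11x + 59 ≡ 10 (mod 92), i.e. 11x ≡ 43 (mod 92).
Multiplying by 11⁻¹ = 67 gives x ≡ 67·43 = 2881 = 31·92 + 29 ≡ 29 (mod 92).
Check: T(29) = 11·29 + 59 = 378 = 4·92 + 10 ≡ 10 (mod 92).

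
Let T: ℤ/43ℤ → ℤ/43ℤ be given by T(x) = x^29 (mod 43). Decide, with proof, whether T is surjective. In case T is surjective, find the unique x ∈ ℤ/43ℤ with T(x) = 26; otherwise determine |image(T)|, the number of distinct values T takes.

Since 43 is prime, the nonzero elements of ℤ/43ℤ form a cyclic group of order 42.
As gcd(29, 42) = 1, raising to the 29th power is a bijection on this group: if u^29 ≡ v^29 then (uv^{−1})^29 = 1, and the only element of order dividing gcd(29, 42) = 1 is 1, so u = v.
With T(0) = 0 this makes T injective on all of ℤ/43ℤ, hence bijective (finite equal-size domain and codomain). In particular T is surjective.
Since T is surjective, we find the preimage of 26. The inverse of x ↦ x^29 on (ℤ/43ℤ)^× is x ↦ x^29, because 29·29 = 841 = 20·42 + 1 ≡ 1 (mod 42) and x^{42} = 1 for x ≠ 0 (Fermat). So T⁻¹(26) = 26^29 mod 43.
Repeated squaring mod 43: 26^1 ≡ 26, 26^2 ≡ 26² = 676 ≡ 31, 26^4 ≡ 31² = 961 ≡ 15, 26^8 ≡ 15² = 225 ≡ 10, 26^16 ≡ 10² = 100 ≡ 14. Since 29 = 16 + 8 + 4 + 1, 26^29 ≡ 14·10·15·26: 14·10 = 140 ≡ 11, then 11·15 = 165 ≡ 36, then 36·26 = 936 ≡ 33. So 26^29 ≡ 33 (mod 43).
Hence T⁻¹(26) = 33.

33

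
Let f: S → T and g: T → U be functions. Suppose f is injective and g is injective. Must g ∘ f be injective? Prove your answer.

injective

Suppose (g ∘ f)(u) = (g ∘ f)(v), i.e. g(f(u)) = g(f(v)).
Since g is injective, f(u) = f(v). Since f is injective, u = v. So g ∘ f is injective.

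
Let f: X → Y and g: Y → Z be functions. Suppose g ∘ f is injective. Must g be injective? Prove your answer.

not injective

No. Take X = {1, 2}, Y = {1, 2, 3}, Z = {1, 2, 3}, f(a) = a for each a ∈ X, and g(b) = 2 if b ∈ {2, 3} else g(b) = b.
Then g ∘ f = f is injective (X ⊂ Y and f is the inclusion), but g(2) = g(3) = 2 with 2 ≠ 3, so g is not injective.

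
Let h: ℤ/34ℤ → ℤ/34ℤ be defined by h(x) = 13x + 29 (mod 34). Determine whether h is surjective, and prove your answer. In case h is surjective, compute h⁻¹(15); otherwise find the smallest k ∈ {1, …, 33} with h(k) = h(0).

12

Since gcd(13, 34) = 1, 13 is invertible modulo 34. Euclid's algorithm: 34 = 2·13 + 8, 13 = 1·8 + 5, 8 = 1·5 + 3, 5 = 1·3 + 2, 3 = 1·2 + 1; back-substituting gives 1 = 21·13 − 8·34, so 13⁻¹ ≡ 21 (mod 34).
Then y ↦ 21(y − 29) is a two-sided inverse to h, so every y ∈ ℤ/34ℤ has a preimage.
Hence h is surjective.
Since h is surjective, we find h⁻¹(15): we need 13x ≡ 15 − 29 ≡ 20 (mod 34). Using 13⁻¹ = 21: x ≡ 21·20 = 420 = 12·34 + 12, so x = 12.
Check: h(12) = 13·12 + 29 = 185 = 5·34 + 15 ≡ 15 (mod 34).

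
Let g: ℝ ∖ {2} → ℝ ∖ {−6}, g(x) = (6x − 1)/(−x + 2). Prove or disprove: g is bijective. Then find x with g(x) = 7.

15/13

Suppose g(a) = g(b). Cross-multiplying: (6a − 1)(−b + 2) = (6b − 1)(−a + 2).
Expanding both sides and cancelling the symmetric terms leaves 11·(a − b) = 0. Since 11 ≠ 0, a = b. Thus g is injective.
For any y ≠ −6, solving y(−x + 2) = 6x − 1 for x gives a well-defined x ≠ 2. So g is surjective.
Therefore g is bijective.
Solving g(x) = 7: cross-multiplying gives 6x − 1 = 7(−x + 2), which rearranges to 13x = 15, so x = 15/13.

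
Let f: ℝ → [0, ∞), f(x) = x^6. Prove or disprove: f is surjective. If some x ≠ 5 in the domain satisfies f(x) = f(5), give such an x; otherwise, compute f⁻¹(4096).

-5

For any y ∈ [0, ∞), x = y^{1/6} ∈ ℝ satisfies x^6 = y, so f is surjective.
For the follow-up, such an x exists: taking x = −5 ∈ ℝ gives f(−5) = 15625 = f(5) with −5 ≠ 5.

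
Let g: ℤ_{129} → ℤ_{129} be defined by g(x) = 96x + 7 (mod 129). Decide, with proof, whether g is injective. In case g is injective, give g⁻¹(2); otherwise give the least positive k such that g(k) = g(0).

We have gcd(96, 129) = 3 > 1. Taking x_1 = 0 and x_2 = 43: g(0) = 7 and g(43) = 96·43 + 7 = 4135 ≡ 7 (mod 129).
So g(0) = g(43) while 0 ≠ 43, thus g is not injective.
Since g is not injective, we find the least positive k with g(k) = g(0): this means 96k ≡ 0 (mod 129), i.e. 129 ∣ 96k. Since gcd(96, 129) = 3, dividing through by 3 this holds exactly when 43 ∣ 32k, and as gcd(32, 43) = 1, exactly when 43 ∣ k.
The smallest positive such k is 43.

43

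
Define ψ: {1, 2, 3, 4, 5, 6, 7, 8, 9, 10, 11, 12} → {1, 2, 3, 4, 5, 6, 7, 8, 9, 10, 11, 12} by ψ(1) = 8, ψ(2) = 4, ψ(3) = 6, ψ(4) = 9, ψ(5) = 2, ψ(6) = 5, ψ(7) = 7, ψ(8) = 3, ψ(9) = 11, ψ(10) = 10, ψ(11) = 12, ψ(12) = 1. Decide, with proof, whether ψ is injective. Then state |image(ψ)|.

12

The values ψ(1), …, ψ(12) are 8, 4, 6, 9, 2, 5, 7, 3, 11, 10, 12, 1 — all distinct.
So ψ(s) = ψ(t) only when s = t, and ψ is injective.
The image of ψ is {1, 2, 3, 4, 5, 6, 7, 8, 9, 10, 11, 12}, which has 12 elements.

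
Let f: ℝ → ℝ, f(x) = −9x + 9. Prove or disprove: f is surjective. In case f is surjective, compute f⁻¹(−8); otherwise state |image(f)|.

For any y ∈ ℝ, x = (y − 9)/(−9) satisfies f(x) = y.
So f is surjective.
Since f is surjective, we compute f⁻¹(−8) = (−8 − 9)/(−9) = 17/9.

17/9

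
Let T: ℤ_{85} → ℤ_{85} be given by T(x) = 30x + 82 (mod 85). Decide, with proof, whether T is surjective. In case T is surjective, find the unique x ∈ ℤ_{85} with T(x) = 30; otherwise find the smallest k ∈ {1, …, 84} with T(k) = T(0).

17

Since gcd(30, 85) = 5, we have 30x ≡ 0 (mod 5) for all x, so T(x) ≡ 2 (mod 5).
But 0 ≢ 2 (mod 5), so 0 ∈ ℤ_{85} has no preimage. Thus T is not surjective.
Since T is not surjective, we find the least positive k with T(k) = T(0): this means 30k ≡ 0 (mod 85), i.e. 85 ∣ 30k. Since gcd(30, 85) = 5, dividing through by 5 this holds exactly when 17 ∣ 6k, and as gcd(6, 17) = 1, exactly when 17 ∣ k.
The smallest positive such k is 17.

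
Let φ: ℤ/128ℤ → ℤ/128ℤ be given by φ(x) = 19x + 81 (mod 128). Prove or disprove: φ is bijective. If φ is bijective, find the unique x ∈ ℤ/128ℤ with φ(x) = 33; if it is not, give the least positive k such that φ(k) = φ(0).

112

Recall that injectivity means: for all s, t in the domain, φ(s) = φ(t) implies s = t.
Suppose φ(s) = φ(t) in ℤ/128ℤ. Then 19s + 81 ≡ 19t + 81 (mod 128), therefore 19(s − t) ≡ 0 (mod 128).
Since gcd(19, 128) = 1, 19 is invertible modulo 128, thus s − t ≡ 0 (mod 128), i.e. s = t.
We now compute 19⁻¹ mod 128 explicitly. Euclid's algorithm: 128 = 6·19 + 14, 19 = 1·14 + 5, 14 = 2·5 + 4, 5 = 1·4 + 1; back-substituting gives 1 = 27·19 − 4·128, so 19⁻¹ ≡ 27 (mod 128).
Then y ↦ 27(y − 81) is a two-sided inverse to φ, so every y ∈ ℤ/128ℤ has a preimage.
Therefore φ is bijective.
Since φ is bijective, we find φ⁻¹(33): we need 19x ≡ 33 − 81 ≡ 80 (mod 128). Using 19⁻¹ = 27: x ≡ 27·80 = 2160 = 16·128 + 112, so x = 112.
Check: φ(112) = 19·112 + 81 = 2209 = 17·128 + 33 ≡ 33 (mod 128).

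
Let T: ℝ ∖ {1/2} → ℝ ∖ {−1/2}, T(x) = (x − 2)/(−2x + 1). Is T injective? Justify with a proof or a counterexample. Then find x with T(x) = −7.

5/13

Suppose T(u) = T(v). Cross-multiplying: (u − 2)(−2v + 1) = (v − 2)(−2u + 1).
Expanding both sides and cancelling the symmetric terms leaves −3·(u − v) = 0. Since −3 ≠ 0, u = v. Hence T is injective.
Solving T(x) = −7: cross-multiplying gives x − 2 = −7(−2x + 1), which rearranges to −13x = −5, so x = 5/13.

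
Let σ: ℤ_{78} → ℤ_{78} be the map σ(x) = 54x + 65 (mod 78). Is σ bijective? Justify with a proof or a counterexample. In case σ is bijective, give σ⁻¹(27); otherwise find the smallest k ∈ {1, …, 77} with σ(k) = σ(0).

13

We have gcd(54, 78) = 6 > 1. Taking a = 0 and b = 13: σ(0) = 65 and σ(13) = 54·13 + 65 = 767 ≡ 65 (mod 78).
So σ(0) = σ(13) while 0 ≠ 13, thus σ is not injective, hence not bijective.
Since σ is not bijective, we find the least positive k with σ(k) = σ(0): this means 54k ≡ 0 (mod 78), i.e. 78 ∣ 54k. Since gcd(54, 78) = 6, dividing through by 6 this holds exactly when 13 ∣ 9k, and as gcd(9, 13) = 1, exactly when 13 ∣ k.
The smallest positive such k is 13.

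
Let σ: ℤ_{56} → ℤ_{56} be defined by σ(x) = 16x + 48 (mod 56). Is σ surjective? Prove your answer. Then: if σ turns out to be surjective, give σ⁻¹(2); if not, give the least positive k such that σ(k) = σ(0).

Since gcd(16, 56) = 8, we have 16x ≡ 0 (mod 8) for all x, so σ(x) ≡ 0 (mod 8).
But 1 ≢ 0 (mod 8), so 1 ∈ ℤ_{56} has no preimage. Thus σ is not surjective.
Since σ is not surjective, we find the least positive k with σ(k) = σ(0): this means 16k ≡ 0 (mod 56), i.e. 56 ∣ 16k. Since gcd(16, 56) = 8, dividing through by 8 this holds exactly when 7 ∣ 2k, and as gcd(2, 7) = 1, exactly when 7 ∣ k.
The smallest positive such k is 7.

7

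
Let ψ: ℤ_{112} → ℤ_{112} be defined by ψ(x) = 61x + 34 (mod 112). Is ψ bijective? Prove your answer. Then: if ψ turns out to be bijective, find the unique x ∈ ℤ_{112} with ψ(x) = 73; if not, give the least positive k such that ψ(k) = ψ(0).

Recall: injectivity means: for all a, b in the domain, ψ(a) = ψ(b) implies a = b.
Suppose ψ(a) = ψ(b) in ℤ_{112}. Then 61a + 34 ≡ 61b + 34 (mod 112), hence 61(a − b) ≡ 0 (mod 112).
Since gcd(61, 112) = 1, 61 is invertible modulo 112, thus a − b ≡ 0 (mod 112), i.e. a = b.
We now compute 61⁻¹ mod 112 explicitly. Euclid's algorithm: 112 = 1·61 + 51, 61 = 1·51 + 10, 51 = 5·10 + 1; back-substituting gives 1 = 101·61 − 55·112, so 61⁻¹ ≡ 101 (mod 112).
Then y ↦ 101(y − 34) is a two-sided inverse to ψ, so every y ∈ ℤ_{112} has a preimage.
So ψ is bijective.
Since ψ is bijective, we find ψ⁻¹(73): we need 61x ≡ 73 − 34 ≡ 39 (mod 112). Using 61⁻¹ = 101: x ≡ 101·39 = 3939 = 35·112 + 19, so x = 19.
Check: ψ(19) = 61·19 + 34 = 1193 = 10·112 + 73 ≡ 73 (mod 112).

19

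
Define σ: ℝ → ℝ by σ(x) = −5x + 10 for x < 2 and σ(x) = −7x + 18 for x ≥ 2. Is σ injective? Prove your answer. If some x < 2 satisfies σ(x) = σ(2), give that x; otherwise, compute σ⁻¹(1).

6/5

Both pieces are strictly decreasing (slopes −5 and −7), so each is injective on its own interval.
The left piece maps (−∞, 2) onto (0, ∞); the right piece maps [2, ∞) onto (−∞, 4].
These images overlap. In particular σ(2) = 4 (right piece), and solving −5x + 10 = 4 on the left piece gives x = 6/5 < 2.
So σ(6/5) = σ(2) with 6/5 ≠ 2, and σ is not injective. This x = 6/5 is the requested value below 2.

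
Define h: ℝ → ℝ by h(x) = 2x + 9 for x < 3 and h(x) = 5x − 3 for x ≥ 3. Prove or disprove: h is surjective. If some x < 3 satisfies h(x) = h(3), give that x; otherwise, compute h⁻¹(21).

3/2

Both pieces are strictly increasing (slopes 2 and 5), so each is injective on its own interval.
The left piece maps (−∞, 3) onto (−∞, 15); the right piece maps [3, ∞) onto [12, ∞).
The union (−∞, 15) ∪ [12, ∞) covers ℝ, so h is surjective.
For the follow-up: the images overlap, so an x < 3 with h(x) = h(3) exists. h(3) = 12; solving 2x + 9 = 12 for x < 3 gives x = (12 − 9)/2 = 3/2.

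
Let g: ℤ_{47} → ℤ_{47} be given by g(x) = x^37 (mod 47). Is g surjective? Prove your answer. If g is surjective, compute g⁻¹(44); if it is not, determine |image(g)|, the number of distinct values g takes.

Since 47 is prime, the nonzero elements of ℤ_{47} form a cyclic group of order 46.
As gcd(37, 46) = 1, raising to the 37th power is a bijection on this group: if x_1^37 ≡ x_2^37 then (x_1x_2^{−1})^37 = 1, and the only element of order dividing gcd(37, 46) = 1 is 1, so x_1 = x_2.
With g(0) = 0 this makes g injective on all of ℤ_{47}, hence bijective (finite equal-size domain and codomain). In particular g is surjective.
Since g is surjective, we find the preimage of 44. The inverse of x ↦ x^37 on (ℤ_{47})^× is x ↦ x^5, because 37·5 = 185 = 4·46 + 1 ≡ 1 (mod 46) and x^{46} = 1 for x ≠ 0 (Fermat). So g⁻¹(44) = 44^5 mod 47.
Repeated squaring mod 47: 44^1 ≡ 44, 44^2 ≡ 44² = 1936 ≡ 9, 44^4 ≡ 9² = 81 ≡ 34. Since 5 = 4 + 1, 44^5 ≡ 34·44: 34·44 = 1496 ≡ 39. So 44^5 ≡ 39 (mod 47).
Hence g⁻¹(44) = 39.

39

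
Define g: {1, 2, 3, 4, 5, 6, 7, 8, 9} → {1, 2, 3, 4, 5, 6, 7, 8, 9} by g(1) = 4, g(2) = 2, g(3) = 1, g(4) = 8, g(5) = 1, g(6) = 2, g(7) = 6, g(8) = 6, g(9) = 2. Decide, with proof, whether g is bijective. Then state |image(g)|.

5

g(3) = 1 = g(5) with 3 ≠ 5, so g is not injective, hence not bijective.
The image of g is {1, 2, 4, 6, 8}, which has 5 elements.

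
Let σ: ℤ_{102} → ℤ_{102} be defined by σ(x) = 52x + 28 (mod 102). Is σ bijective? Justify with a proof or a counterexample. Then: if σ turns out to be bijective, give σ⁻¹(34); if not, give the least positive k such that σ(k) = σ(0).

51

We have gcd(52, 102) = 2 > 1. Taking a = 0 and b = 51: σ(0) = 28 and σ(51) = 52·51 + 28 = 2680 ≡ 28 (mod 102).
So σ(0) = σ(51) while 0 ≠ 51, therefore σ is not injective, hence not bijective.
Since σ is not bijective, we find the least positive k with σ(k) = σ(0): this means 52k ≡ 0 (mod 102), i.e. 102 ∣ 52k. Since gcd(52, 102) = 2, dividing through by 2 this holds exactly when 51 ∣ 26k, and as gcd(26, 51) = 1, exactly when 51 ∣ k.
The smallest positive such k is 51.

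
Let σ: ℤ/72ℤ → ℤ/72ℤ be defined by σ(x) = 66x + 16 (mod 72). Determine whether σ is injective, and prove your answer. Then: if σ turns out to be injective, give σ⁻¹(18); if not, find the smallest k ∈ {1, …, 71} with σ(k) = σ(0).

12

We have gcd(66, 72) = 6 > 1. Taking x_1 = 0 and x_2 = 12: σ(0) = 16 and σ(12) = 66·12 + 16 = 808 ≡ 16 (mod 72).
So σ(0) = σ(12) while 0 ≠ 12, so σ is not injective.
Since σ is not injective, we find the least positive k with σ(k) = σ(0): this means 66k ≡ 0 (mod 72), i.e. 72 ∣ 66k. Since gcd(66, 72) = 6, dividing through by 6 this holds exactly when 12 ∣ 11k, and as gcd(11, 12) = 1, exactly when 12 ∣ k.
The smallest positive such k is 12.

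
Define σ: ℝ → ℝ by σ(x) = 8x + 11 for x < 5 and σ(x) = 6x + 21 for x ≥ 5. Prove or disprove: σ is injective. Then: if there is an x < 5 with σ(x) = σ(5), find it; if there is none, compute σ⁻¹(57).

6

Both pieces are strictly increasing (slopes 8 and 6), so each is injective on its own interval.
The left piece maps (−∞, 5) onto (−∞, 51); the right piece maps [5, ∞) onto [51, ∞).
These images are disjoint, so no value is attained by both pieces. Therefore σ is injective.
Because the two images are disjoint, no x < 5 has σ(x) = σ(5), so we compute σ⁻¹(57): 57 lies in [51, ∞), so solve 6x + 21 = 57: x = (57 − 21)/6 = 6.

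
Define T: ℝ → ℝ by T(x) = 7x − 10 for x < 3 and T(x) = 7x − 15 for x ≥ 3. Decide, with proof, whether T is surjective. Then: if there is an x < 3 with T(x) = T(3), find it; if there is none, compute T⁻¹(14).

16/7

Both pieces are strictly increasing (slopes 7 and 7), so each is injective on its own interval.
The left piece maps (−∞, 3) onto (−∞, 11); the right piece maps [3, ∞) onto [6, ∞).
The union (−∞, 11) ∪ [6, ∞) covers ℝ, so T is surjective.
For the follow-up: the images overlap, so an x < 3 with T(x) = T(3) exists. T(3) = 6; solving 7x − 10 = 6 for x < 3 gives x = (6 + 10)/7 = 16/7.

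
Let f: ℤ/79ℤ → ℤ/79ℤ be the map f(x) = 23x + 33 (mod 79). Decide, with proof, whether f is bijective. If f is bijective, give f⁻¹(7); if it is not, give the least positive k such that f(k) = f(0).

71

By definition, f is injective if f(u) = f(v) implies u = v.
If f(u) = f(v), then 23u ≡ 23v (mod 79). Because gcd(23, 79) = 1, we may cancel 23 to get u ≡ v (mod 79).
We now compute 23⁻¹ mod 79 explicitly. Euclid's algorithm: 79 = 3·23 + 10, 23 = 2·10 + 3, 10 = 3·3 + 1; back-substituting gives 1 = 55·23 − 16·79, so 23⁻¹ ≡ 55 (mod 79).
For any y ∈ ℤ/79ℤ, x = 55(y − 33) mod 79 satisfies f(x) = 23·55(y − 33) + 33 ≡ y (since 23·55 ≡ 1 mod 79). So every y has a preimage.
Therefore f is bijective.
Since f is bijective, we find f⁻¹(7): we need 23x ≡ 7 − 33 ≡ 53 (mod 79). Using 23⁻¹ = 55: x ≡ 55·53 = 2915 = 36·79 + 71, so x = 71.
Check: f(71) = 23·71 + 33 = 1666 = 21·79 + 7 ≡ 7 (mod 79).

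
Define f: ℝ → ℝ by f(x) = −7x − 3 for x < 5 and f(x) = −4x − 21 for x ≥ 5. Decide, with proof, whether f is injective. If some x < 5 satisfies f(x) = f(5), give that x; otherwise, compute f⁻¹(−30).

Both pieces are strictly decreasing (slopes −7 and −4), so each is injective on its own interval.
The left piece maps (−∞, 5) onto (−38, ∞); the right piece maps [5, ∞) onto (−∞, −41].
These images are disjoint, so no value is attained by both pieces. So f is injective.
Because the two images are disjoint, no x < 5 has f(x) = f(5), so we compute f⁻¹(−30): −30 lies in (−38, ∞), so solve −7x − 3 = −30: x = (−30 + 3)/(−7) = 27/7.

27/7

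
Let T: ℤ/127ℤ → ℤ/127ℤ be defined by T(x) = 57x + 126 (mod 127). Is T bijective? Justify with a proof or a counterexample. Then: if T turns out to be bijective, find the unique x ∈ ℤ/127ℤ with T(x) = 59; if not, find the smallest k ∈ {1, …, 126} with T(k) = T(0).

108

Suppose T(s) = T(t) in ℤ/127ℤ. Then 57s + 126 ≡ 57t + 126 (mod 127), therefore 57(s − t) ≡ 0 (mod 127).
Since gcd(57, 127) = 1, 57 is invertible modulo 127, hence s − t ≡ 0 (mod 127), i.e. s = t.
We now compute 57⁻¹ mod 127 explicitly. Euclid's algorithm: 127 = 2·57 + 13, 57 = 4·13 + 5, 13 = 2·5 + 3, 5 = 1·3 + 2, 3 = 1·2 + 1; back-substituting gives 1 = 78·57 − 35·127, so 57⁻¹ ≡ 78 (mod 127).
Then y ↦ 78(y − 126) is a two-sided inverse to T, so every y ∈ ℤ/127ℤ has a preimage.
So T is bijective.
Since T is bijective, we find T⁻¹(59): we need 57x ≡ 59 − 126 ≡ 60 (mod 127). Using 57⁻¹ = 78: x ≡ 78·60 = 4680 = 36·127 + 108, so x = 108.
Check: T(108) = 57·108 + 126 = 6282 = 49·127 + 59 ≡ 59 (mod 127).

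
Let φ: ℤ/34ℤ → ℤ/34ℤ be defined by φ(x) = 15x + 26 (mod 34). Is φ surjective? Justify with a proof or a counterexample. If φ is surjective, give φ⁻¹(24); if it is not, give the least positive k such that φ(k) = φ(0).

Since gcd(15, 34) = 1, 15 is invertible modulo 34. Euclid's algorithm: 34 = 2·15 + 4, 15 = 3·4 + 3, 4 = 1·3 + 1; back-substituting gives 1 = 25·15 − 11·34, so 15⁻¹ ≡ 25 (mod 34).
Then y ↦ 25(y − 26) is a two-sided inverse to φ, so every y ∈ ℤ/34ℤ has a preimage.
Therefore φ is surjective.
Since φ is surjective, we find φ⁻¹(24): we need 15x ≡ 24 − 26 ≡ 32 (mod 34). Using 15⁻¹ = 25: x ≡ 25·32 = 800 = 23·34 + 18, so x = 18.
Check: φ(18) = 15·18 + 26 = 296 = 8·34 + 24 ≡ 24 (mod 34).

18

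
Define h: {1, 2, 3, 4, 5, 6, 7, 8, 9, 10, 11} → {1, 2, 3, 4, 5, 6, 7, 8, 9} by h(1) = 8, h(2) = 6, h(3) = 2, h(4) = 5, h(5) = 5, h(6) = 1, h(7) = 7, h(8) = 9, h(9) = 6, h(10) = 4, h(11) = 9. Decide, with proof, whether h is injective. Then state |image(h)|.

8

h(4) = 5 = h(5) with 4 ≠ 5, so h is not injective.
The image of h is {1, 2, 4, 5, 6, 7, 8, 9}, which has 8 elements.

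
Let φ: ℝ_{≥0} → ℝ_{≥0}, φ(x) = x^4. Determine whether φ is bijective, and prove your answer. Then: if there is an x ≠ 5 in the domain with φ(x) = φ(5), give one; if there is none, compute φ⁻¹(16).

On ℝ_{≥0}, x ↦ x^4 is strictly increasing (injective) and for any y ∈ ℝ_{≥0} the 4th root y^{1/4} lies in ℝ_{≥0} (surjective). So φ is bijective.
Since x ↦ x^4 is strictly increasing on ℝ_{≥0}, it is injective there, so no x ≠ 5 in the domain has φ(x) = φ(5). We therefore compute φ⁻¹(16) = 16^{1/4} = 2 (indeed 2^4 = 16).

2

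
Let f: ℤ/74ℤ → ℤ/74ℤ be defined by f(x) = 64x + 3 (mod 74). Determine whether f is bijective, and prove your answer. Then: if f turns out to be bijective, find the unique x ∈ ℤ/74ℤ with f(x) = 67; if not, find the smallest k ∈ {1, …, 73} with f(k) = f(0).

37

By definition, f is injective when f(s) = f(t) forces s = t.
We have gcd(64, 74) = 2 > 1. Taking s = 0 and t = 37: f(0) = 3 and f(37) = 64·37 + 3 = 2371 ≡ 3 (mod 74).
So f(0) = f(37) while 0 ≠ 37, thus f is not injective, hence not bijective.
Since f is not bijective, we find the least positive k with f(k) = f(0): this means 64k ≡ 0 (mod 74), i.e. 74 ∣ 64k. Since gcd(64, 74) = 2, dividing through by 2 this holds exactly when 37 ∣ 32k, and as gcd(32, 37) = 1, exactly when 37 ∣ k.
The smallest positive such k is 37.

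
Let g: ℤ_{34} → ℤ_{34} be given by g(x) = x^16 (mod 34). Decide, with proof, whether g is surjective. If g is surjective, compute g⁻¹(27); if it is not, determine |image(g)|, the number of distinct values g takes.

4

g(1) = 1^16 = 1.
g(3): Repeated squaring mod 34: 3^1 ≡ 3, 3^2 ≡ 3² = 9, 3^4 ≡ 9² = 81 ≡ 13, 3^8 ≡ 13² = 169 ≡ 33, 3^16 ≡ 33² = 1089 ≡ 1. So 3^16 ≡ 1 (mod 34).
So g(1) = g(3) = 1 while 1 ≠ 3, therefore g is not injective.
A non-injective map from the 34-element set ℤ_{34} to itself takes at most 33 distinct values, so it cannot be surjective. Hence g is not surjective.
Since g is not surjective, we determine |image(g)|. Computing x^16 mod 34 for each x (by repeated squaring, reducing mod 34 at every step), the values g(0), g(1), …, g(33) are: 0, 1, 18, 1, 18, 1, 18, 1, 18, 1, 18, 1, 18, 1, 18, 1, 18, 17, 18, 1, 18, 1, 18, 1, 18, 1, 18, 1, 18, 1, 18, 1, 18, 1.
The distinct values are {0, 1, 17, 18}; there are 4 of them.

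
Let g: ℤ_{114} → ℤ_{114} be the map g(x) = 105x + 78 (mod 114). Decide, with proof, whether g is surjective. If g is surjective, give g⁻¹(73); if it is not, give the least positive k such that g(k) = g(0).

Since gcd(105, 114) = 3, we have 105x ≡ 0 (mod 3) for all x, so g(x) ≡ 0 (mod 3).
But 1 ≢ 0 (mod 3), so 1 ∈ ℤ_{114} has no preimage. Therefore g is not surjective.
Since g is not surjective, we find the least positive k with g(k) = g(0): this means 105k ≡ 0 (mod 114), i.e. 114 ∣ 105k. Since gcd(105, 114) = 3, dividing through by 3 this holds exactly when 38 ∣ 35k, and as gcd(35, 38) = 1, exactly when 38 ∣ k.
The smallest positive such k is 38.

38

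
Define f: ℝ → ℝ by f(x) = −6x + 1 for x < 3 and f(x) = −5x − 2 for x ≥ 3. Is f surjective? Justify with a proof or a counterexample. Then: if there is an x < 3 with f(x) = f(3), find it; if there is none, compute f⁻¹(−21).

19/5

Both pieces are strictly decreasing (slopes −6 and −5), so each is injective on its own interval.
The left piece maps (−∞, 3) onto (−17, ∞); the right piece maps [3, ∞) onto (−∞, −17].
These images together cover ℝ, so f is surjective.
Because the two images are disjoint, no x < 3 has f(x) = f(3), so we compute f⁻¹(−21): −21 lies in (−∞, −17], so solve −5x − 2 = −21: x = (−21 + 2)/(−5) = 19/5.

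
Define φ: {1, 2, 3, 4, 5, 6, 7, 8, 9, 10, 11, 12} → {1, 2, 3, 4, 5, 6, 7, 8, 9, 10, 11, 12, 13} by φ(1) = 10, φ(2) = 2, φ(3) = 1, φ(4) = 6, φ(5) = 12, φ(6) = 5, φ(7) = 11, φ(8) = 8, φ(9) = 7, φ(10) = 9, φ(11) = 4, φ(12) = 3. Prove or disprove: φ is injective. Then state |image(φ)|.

The values φ(1), …, φ(12) are 10, 2, 1, 6, 12, 5, 11, 8, 7, 9, 4, 3 — all distinct.
So φ(u) = φ(v) only when u = v, and φ is injective.
The image of φ is {1, 2, 3, 4, 5, 6, 7, 8, 9, 10, 11, 12}, which has 12 elements.

12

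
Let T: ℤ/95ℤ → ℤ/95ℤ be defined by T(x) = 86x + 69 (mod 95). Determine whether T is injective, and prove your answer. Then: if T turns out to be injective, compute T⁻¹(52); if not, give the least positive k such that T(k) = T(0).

Recall that T is injective if T(x_1) = T(x_2) implies x_1 = x_2.
Suppose T(x_1) = T(x_2) in ℤ/95ℤ. Then 86x_1 + 69 ≡ 86x_2 + 69 (mod 95), so 86(x_1 − x_2) ≡ 0 (mod 95).
Since gcd(86, 95) = 1, 86 is invertible modulo 95, so x_1 − x_2 ≡ 0 (mod 95), i.e. x_1 = x_2.
Therefore T is injective.
We now compute 86⁻¹ mod 95 explicitly. Euclid's algorithm: 95 = 1·86 + 9, 86 = 9·9 + 5, 9 = 1·5 + 4, 5 = 1·4 + 1; back-substituting gives 1 = 21·86 − 19·95, so 86⁻¹ ≡ 21 (mod 95).
Since T is injective, we find T⁻¹(52): we need 86x ≡ 52 − 69 ≡ 78 (mod 95). Using 86⁻¹ = 21: x ≡ 21·78 = 1638 = 17·95 + 23, so x = 23.
Check: T(23) = 86·23 + 69 = 2047 = 21·95 + 52 ≡ 52 (mod 95).

23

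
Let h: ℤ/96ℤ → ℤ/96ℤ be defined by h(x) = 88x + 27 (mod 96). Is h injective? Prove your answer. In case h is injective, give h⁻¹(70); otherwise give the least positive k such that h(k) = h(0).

12

Recall: injectivity means: for all u, v in the domain, h(u) = h(v) implies u = v.
We have gcd(88, 96) = 8 > 1. Taking u = 0 and v = 12: h(0) = 27 and h(12) = 88·12 + 27 = 1083 ≡ 27 (mod 96).
So h(0) = h(12) while 0 ≠ 12, therefore h is not injective.
Since h is not injective, we find the least positive k with h(k) = h(0): this means 88k ≡ 0 (mod 96), i.e. 96 ∣ 88k. Since gcd(88, 96) = 8, dividing through by 8 this holds exactly when 12 ∣ 11k, and as gcd(11, 12) = 1, exactly when 12 ∣ k.
The smallest positive such k is 12.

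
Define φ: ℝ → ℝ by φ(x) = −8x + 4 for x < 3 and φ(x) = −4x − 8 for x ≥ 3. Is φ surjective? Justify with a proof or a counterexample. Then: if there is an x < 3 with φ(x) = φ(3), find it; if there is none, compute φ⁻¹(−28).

5

Both pieces are strictly decreasing (slopes −8 and −4), so each is injective on its own interval.
The left piece maps (−∞, 3) onto (−20, ∞); the right piece maps [3, ∞) onto (−∞, −20].
These images together cover ℝ, so φ is surjective.
Because the two images are disjoint, no x < 3 has φ(x) = φ(3), so we compute φ⁻¹(−28): −28 lies in (−∞, −20], so solve −4x − 8 = −28: x = (−28 + 8)/(−4) = 5.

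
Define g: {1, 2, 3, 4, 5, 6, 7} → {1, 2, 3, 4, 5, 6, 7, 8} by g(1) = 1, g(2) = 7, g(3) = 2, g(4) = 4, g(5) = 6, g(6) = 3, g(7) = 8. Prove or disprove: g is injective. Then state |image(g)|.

7

The values g(1), …, g(7) are 1, 7, 2, 4, 6, 3, 8 — all distinct.
So g(u) = g(v) only when u = v, and g is injective.
The image of g is {1, 2, 3, 4, 6, 7, 8}, which has 7 elements.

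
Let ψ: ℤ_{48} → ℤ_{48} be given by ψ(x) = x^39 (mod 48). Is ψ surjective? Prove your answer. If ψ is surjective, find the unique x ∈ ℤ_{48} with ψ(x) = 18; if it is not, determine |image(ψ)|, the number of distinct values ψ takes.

27

ψ(0) = 0^39 = 0.
ψ(6): Repeated squaring mod 48: 6^1 ≡ 6, 6^2 ≡ 6² = 36, 6^4 ≡ 36² = 1296 ≡ 0, 6^8 ≡ 0² = 0, 6^16 ≡ 0² = 0, 6^32 ≡ 0² = 0. Since 39 = 32 + 4 + 2 + 1, 6^39 ≡ 0·0·36·6: 0·0 = 0, then 0·36 = 0, then 0·6 = 0. So 6^39 ≡ 0 (mod 48).
So ψ(0) = ψ(6) = 0 while 0 ≠ 6, hence ψ is not injective.
A non-injective map from the 48-element set ℤ_{48} to itself takes at most 47 distinct values, so it cannot be surjective. Therefore ψ is not surjective.
Since ψ is not surjective, we determine |image(ψ)|. Computing x^39 mod 48 for each x (by repeated squaring, reducing mod 48 at every step), the values ψ(0), ψ(1), …, ψ(47) are: 0, 1, 32, 27, 16, 29, 0, 7, 32, 9, 16, 35, 0, 37, 32, 15, 16, 17, 0, 43, 32, 45, 16, 23, 0, 25, 32, 3, 16, 5, 0, 31, 32, 33, 16, 11, 0, 13, 32, 39, 16, 41, 0, 19, 32, 21, 16, 47.
The distinct values are {0, 1, 3, 5, 7, 9, 11, 13, 15, 16, 17, 19, 21, 23, 25, 27, 29, 31, 32, 33, 35, 37, 39, 41, 43, 45, 47}; there are 27 of them.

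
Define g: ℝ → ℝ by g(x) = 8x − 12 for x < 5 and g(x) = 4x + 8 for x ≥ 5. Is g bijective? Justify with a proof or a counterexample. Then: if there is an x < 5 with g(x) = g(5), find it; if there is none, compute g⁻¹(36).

Both pieces are strictly increasing (slopes 8 and 4), so each is injective on its own interval.
The left piece maps (−∞, 5) onto (−∞, 28); the right piece maps [5, ∞) onto [28, ∞).
Since 28 = 28, the images partition ℝ: g is injective and surjective, hence bijective.
Because the two images are disjoint, no x < 5 has g(x) = g(5), so we compute g⁻¹(36): 36 lies in [28, ∞), so solve 4x + 8 = 36: x = (36 − 8)/4 = 7.

7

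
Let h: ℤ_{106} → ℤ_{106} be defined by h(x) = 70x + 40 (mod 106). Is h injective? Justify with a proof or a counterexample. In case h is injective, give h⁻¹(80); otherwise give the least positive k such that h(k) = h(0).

We have gcd(70, 106) = 2 > 1. Taking x_1 = 0 and x_2 = 53: h(0) = 40 and h(53) = 70·53 + 40 = 3750 ≡ 40 (mod 106).
So h(0) = h(53) while 0 ≠ 53, therefore h is not injective.
Since h is not injective, we find the least positive k with h(k) = h(0): this means 70k ≡ 0 (mod 106), i.e. 106 ∣ 70k. Since gcd(70, 106) = 2, dividing through by 2 this holds exactly when 53 ∣ 35k, and as gcd(35, 53) = 1, exactly when 53 ∣ k.
The smallest positive such k is 53.

53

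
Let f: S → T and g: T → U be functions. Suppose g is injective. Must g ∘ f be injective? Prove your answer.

No. Take S = {0, 1}, T = U = {0, 1, 2, 3}, f(0) = f(1) = 0, and g = identity (injective).
Then (g ∘ f)(0) = (g ∘ f)(1) = 0 with 0 ≠ 1, so g ∘ f is not injective.

not injective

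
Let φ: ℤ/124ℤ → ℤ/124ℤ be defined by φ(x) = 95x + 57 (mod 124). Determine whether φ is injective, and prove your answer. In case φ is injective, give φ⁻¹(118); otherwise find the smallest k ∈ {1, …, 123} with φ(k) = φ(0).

15

Recall: φ is injective when φ(s) = φ(t) forces s = t.
Suppose φ(s) = φ(t) in ℤ/124ℤ. Then 95s + 57 ≡ 95t + 57 (mod 124), thus 95(s − t) ≡ 0 (mod 124).
Since gcd(95, 124) = 1, 95 is invertible modulo 124, hence s − t ≡ 0 (mod 124), i.e. s = t.
Hence φ is injective.
We now compute 95⁻¹ mod 124 explicitly. Euclid's algorithm: 124 = 1·95 + 29, 95 = 3·29 + 8, 29 = 3·8 + 5, 8 = 1·5 + 3, 5 = 1·3 + 2, 3 = 1·2 + 1; back-substituting gives 1 = 47·95 − 36·124, so 95⁻¹ ≡ 47 (mod 124).
Since φ is injective, we find φ⁻¹(118): we need 95x ≡ 118 − 57 ≡ 61 (mod 124). Using 95⁻¹ = 47: x ≡ 47·61 = 2867 = 23·124 + 15, so x = 15.
Check: φ(15) = 95·15 + 57 = 1482 = 11·124 + 118 ≡ 118 (mod 124).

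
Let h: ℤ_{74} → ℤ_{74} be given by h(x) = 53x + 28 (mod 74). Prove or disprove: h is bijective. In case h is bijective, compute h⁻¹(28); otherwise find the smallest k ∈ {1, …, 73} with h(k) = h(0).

0

Recall: h is injective when h(s) = h(t) forces s = t.
Suppose h(s) = h(t) in ℤ_{74}. Then 53s + 28 ≡ 53t + 28 (mod 74), so 53(s − t) ≡ 0 (mod 74).
Since gcd(53, 74) = 1, 53 is invertible modulo 74, hence s − t ≡ 0 (mod 74), i.e. s = t.
We now compute 53⁻¹ mod 74 explicitly. Euclid's algorithm: 74 = 1·53 + 21, 53 = 2·21 + 11, 21 = 1·11 + 10, 11 = 1·10 + 1; back-substituting gives 1 = 7·53 − 5·74, so 53⁻¹ ≡ 7 (mod 74).
Then y ↦ 7(y − 28) is a two-sided inverse to h, so every y ∈ ℤ_{74} has a preimage.
Therefore h is bijective.
Since h is bijective, we compute h⁻¹(28): solve 53x + 28 ≡ 28 (mod 74), i.e. 53x ≡ 0 (mod 74).
Multiplying by 53⁻¹ = 7 gives x ≡ 7·0 = 0 ≡ 0 (mod 74).
Check: h(0) = 53·0 + 28 = 28 ≡ 28 (mod 74).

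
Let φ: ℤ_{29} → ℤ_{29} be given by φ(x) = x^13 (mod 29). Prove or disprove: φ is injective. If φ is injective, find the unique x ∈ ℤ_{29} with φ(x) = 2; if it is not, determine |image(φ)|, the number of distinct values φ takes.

Since 29 is prime, the nonzero elements of ℤ_{29} form a cyclic group of order 28.
As gcd(13, 28) = 1, raising to the 13th power is a bijection on this group: if u^13 ≡ v^13 then (uv^{−1})^13 = 1, and the only element of order dividing gcd(13, 28) = 1 is 1, so u = v.
With φ(0) = 0 this makes φ injective on all of ℤ_{29}, hence bijective (finite equal-size domain and codomain). In particular φ is injective.
Since φ is injective, we find the preimage of 2. The inverse of x ↦ x^13 on (ℤ_{29})^× is x ↦ x^13, because 13·13 = 169 = 6·28 + 1 ≡ 1 (mod 28) and x^{28} = 1 for x ≠ 0 (Fermat). So φ⁻¹(2) = 2^13 mod 29.
Repeated squaring mod 29: 2^1 ≡ 2, 2^2 ≡ 2² = 4, 2^4 ≡ 4² = 16, 2^8 ≡ 16² = 256 ≡ 24. Since 13 = 8 + 4 + 1, 2^13 ≡ 24·16·2: 24·16 = 384 ≡ 7, then 7·2 = 14. So 2^13 ≡ 14 (mod 29).
Hence φ⁻¹(2) = 14.

14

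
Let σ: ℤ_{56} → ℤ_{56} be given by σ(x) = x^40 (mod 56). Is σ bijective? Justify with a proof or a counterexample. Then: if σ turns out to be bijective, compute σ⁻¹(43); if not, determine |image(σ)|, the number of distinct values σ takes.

8

σ(6): Repeated squaring mod 56: 6^1 ≡ 6, 6^2 ≡ 6² = 36, 6^4 ≡ 36² = 1296 ≡ 8, 6^8 ≡ 8² = 64 ≡ 8, 6^16 ≡ 8² = 64 ≡ 8, 6^32 ≡ 8² = 64 ≡ 8. Since 40 = 32 + 8, 6^40 ≡ 8·8: 8·8 = 64 ≡ 8. So 6^40 ≡ 8 (mod 56).
σ(8): Repeated squaring mod 56: 8^1 ≡ 8, 8^2 ≡ 8² = 64 ≡ 8, 8^4 ≡ 8² = 64 ≡ 8, 8^8 ≡ 8² = 64 ≡ 8, 8^16 ≡ 8² = 64 ≡ 8, 8^32 ≡ 8² = 64 ≡ 8. Since 40 = 32 + 8, 8^40 ≡ 8·8: 8·8 = 64 ≡ 8. So 8^40 ≡ 8 (mod 56).
So σ(6) = σ(8) = 8 while 6 ≠ 8, therefore σ is not injective, hence not bijective.
Since σ is not bijective, we determine |image(σ)|. Computing x^40 mod 56 for each x (by repeated squaring, reducing mod 56 at every step), the values σ(0), σ(1), …, σ(55) are: 0, 1, 16, 25, 32, 9, 8, 49, 8, 9, 32, 25, 16, 1, 0, 1, 16, 25, 32, 9, 8, 49, 8, 9, 32, 25, 16, 1, 0, 1, 16, 25, 32, 9, 8, 49, 8, 9, 32, 25, 16, 1, 0, 1, 16, 25, 32, 9, 8, 49, 8, 9, 32, 25, 16, 1.
The distinct values are {0, 1, 8, 9, 16, 25, 32, 49}; there are 8 of them.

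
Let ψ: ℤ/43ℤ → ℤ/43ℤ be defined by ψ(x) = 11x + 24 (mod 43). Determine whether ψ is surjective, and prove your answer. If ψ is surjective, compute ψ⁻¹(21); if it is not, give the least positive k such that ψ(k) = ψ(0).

Recall that surjectivity means every element of the codomain has a preimage under ψ.
Since gcd(11, 43) = 1, 11 is invertible modulo 43. Euclid's algorithm: 43 = 3·11 + 10, 11 = 1·10 + 1; back-substituting gives 1 = 4·11 − 1·43, so 11⁻¹ ≡ 4 (mod 43).
Then y ↦ 4(y − 24) is a two-sided inverse to ψ, so every y ∈ ℤ/43ℤ has a preimage.
Hence ψ is surjective.
Since ψ is surjective, we compute ψ⁻¹(21): solve 11x + 24 ≡ 21 (mod 43), i.e. 11x ≡ 40 (mod 43).
Multiplying by 11⁻¹ = 4 gives x ≡ 4·40 = 160 = 3·43 + 31 ≡ 31 (mod 43).
Check: ψ(31) = 11·31 + 24 = 365 = 8·43 + 21 ≡ 21 (mod 43).

31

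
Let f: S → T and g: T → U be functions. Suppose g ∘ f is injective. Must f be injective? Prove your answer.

Suppose f(a) = f(b). Applying g: (g ∘ f)(a) = (g ∘ f)(b). Since g ∘ f is injective, a = b. So f is injective.

injective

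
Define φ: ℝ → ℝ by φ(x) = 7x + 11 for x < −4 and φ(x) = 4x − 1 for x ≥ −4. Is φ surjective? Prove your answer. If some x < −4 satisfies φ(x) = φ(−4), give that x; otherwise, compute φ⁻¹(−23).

-34/7

Both pieces are strictly increasing (slopes 7 and 4), so each is injective on its own interval.
The left piece maps (−∞, −4) onto (−∞, −17); the right piece maps [−4, ∞) onto [−17, ∞).
These images together cover ℝ, so φ is surjective.
Because the two images are disjoint, no x < −4 has φ(x) = φ(−4), so we compute φ⁻¹(−23): −23 lies in (−∞, −17), so solve 7x + 11 = −23: x = (−23 − 11)/7 = −34/7.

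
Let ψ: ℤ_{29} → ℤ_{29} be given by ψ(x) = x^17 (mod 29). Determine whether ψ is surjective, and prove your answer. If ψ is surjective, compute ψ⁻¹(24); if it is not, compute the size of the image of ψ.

Since 29 is prime, the nonzero elements of ℤ_{29} form a cyclic group of order 28.
As gcd(17, 28) = 1, raising to the 17th power is a bijection on this group: if x_1^17 ≡ x_2^17 then (x_1x_2^{−1})^17 = 1, and the only element of order dividing gcd(17, 28) = 1 is 1, so x_1 = x_2.
With ψ(0) = 0 this makes ψ injective on all of ℤ_{29}, hence bijective (finite equal-size domain and codomain). In particular ψ is surjective.
Since ψ is surjective, we find the preimage of 24. The inverse of x ↦ x^17 on (ℤ_{29})^× is x ↦ x^5, because 17·5 = 85 = 3·28 + 1 ≡ 1 (mod 28) and x^{28} = 1 for x ≠ 0 (Fermat). So ψ⁻¹(24) = 24^5 mod 29.
Repeated squaring mod 29: 24^1 ≡ 24, 24^2 ≡ 24² = 576 ≡ 25, 24^4 ≡ 25² = 625 ≡ 16. Since 5 = 4 + 1, 24^5 ≡ 16·24: 16·24 = 384 ≡ 7. So 24^5 ≡ 7 (mod 29).
Hence ψ⁻¹(24) = 7.

7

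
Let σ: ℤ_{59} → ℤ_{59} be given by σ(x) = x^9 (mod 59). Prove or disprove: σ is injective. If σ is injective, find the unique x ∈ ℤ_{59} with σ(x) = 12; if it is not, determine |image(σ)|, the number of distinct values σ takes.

19

Since 59 is prime, the nonzero elements of ℤ_{59} form a cyclic group of order 58.
As gcd(9, 58) = 1, raising to the 9th power is a bijection on this group: if x_1^9 ≡ x_2^9 then (x_1x_2^{−1})^9 = 1, and the only element of order dividing gcd(9, 58) = 1 is 1, so x_1 = x_2.
With σ(0) = 0 this makes σ injective on all of ℤ_{59}, hence bijective (finite equal-size domain and codomain). In particular σ is injective.
Since σ is injective, we find the preimage of 12. The inverse of x ↦ x^9 on (ℤ_{59})^× is x ↦ x^13, because 9·13 = 117 = 2·58 + 1 ≡ 1 (mod 58) and x^{58} = 1 for x ≠ 0 (Fermat). So σ⁻¹(12) = 12^13 mod 59.
Repeated squaring mod 59: 12^1 ≡ 12, 12^2 ≡ 12² = 144 ≡ 26, 12^4 ≡ 26² = 676 ≡ 27, 12^8 ≡ 27² = 729 ≡ 21. Since 13 = 8 + 4 + 1, 12^13 ≡ 21·27·12: 21·27 = 567 ≡ 36, then 36·12 = 432 ≡ 19. So 12^13 ≡ 19 (mod 59).
Hence σ⁻¹(12) = 19.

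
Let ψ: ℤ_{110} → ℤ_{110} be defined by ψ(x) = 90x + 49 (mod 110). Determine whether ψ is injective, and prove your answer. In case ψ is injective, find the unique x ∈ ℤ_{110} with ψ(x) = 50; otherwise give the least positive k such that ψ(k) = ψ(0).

We have gcd(90, 110) = 10 > 1. Taking s = 0 and t = 11: ψ(0) = 49 and ψ(11) = 90·11 + 49 = 1039 ≡ 49 (mod 110).
So ψ(0) = ψ(11) while 0 ≠ 11, hence ψ is not injective.
Since ψ is not injective, we find the least positive k with ψ(k) = ψ(0): this means 90k ≡ 0 (mod 110), i.e. 110 ∣ 90k. Since gcd(90, 110) = 10, dividing through by 10 this holds exactly when 11 ∣ 9k, and as gcd(9, 11) = 1, exactly when 11 ∣ k.
The smallest positive such k is 11.

11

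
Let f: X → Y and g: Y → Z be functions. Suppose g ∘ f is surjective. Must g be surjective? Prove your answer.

Let c ∈ Z. Since g ∘ f is surjective, some a ∈ X has g(f(a)) = c. Then b = f(a) ∈ Y satisfies g(b) = c. So g is surjective.

surjective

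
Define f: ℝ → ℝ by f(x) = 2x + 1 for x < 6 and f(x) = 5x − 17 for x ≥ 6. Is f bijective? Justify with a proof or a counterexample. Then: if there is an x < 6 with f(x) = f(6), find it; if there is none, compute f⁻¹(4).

3/2

Both pieces are strictly increasing (slopes 2 and 5), so each is injective on its own interval.
The left piece maps (−∞, 6) onto (−∞, 13); the right piece maps [6, ∞) onto [13, ∞).
Since 13 = 13, the images partition ℝ: f is injective and surjective, hence bijective.
Because the two images are disjoint, no x < 6 has f(x) = f(6), so we compute f⁻¹(4): 4 lies in (−∞, 13), so solve 2x + 1 = 4: x = (4 − 1)/2 = 3/2.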